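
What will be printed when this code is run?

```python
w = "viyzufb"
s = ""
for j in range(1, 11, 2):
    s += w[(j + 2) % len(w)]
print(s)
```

zfvyu

j=1: add w[3]='z' → 'z'
j=3: add w[5]='f' → 'zf'
j=5: add w[0]='v' → 'zfv'
j=7: add w[2]='y' → 'zfvy'
j=9: add w[4]='u' → 'zfvyu'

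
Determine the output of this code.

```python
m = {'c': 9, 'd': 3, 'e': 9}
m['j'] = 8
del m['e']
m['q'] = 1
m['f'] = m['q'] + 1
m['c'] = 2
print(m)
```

m['j'] = 8 → {'c': 9, 'd': 3, 'e': 9, 'j': 8}
del 'e' → {'c': 9, 'd': 3, 'j': 8}
m['q'] = 1 → {'c': 9, 'd': 3, 'j': 8, 'q': 1}
m['f'] = m['q']+1 = 2 → {'c': 9, 'd': 3, 'j': 8, 'q': 1, 'f': 2}
m['c'] = 2 → {'c': 2, 'd': 3, 'j': 8, 'q': 1, 'f': 2}

{'c': 2, 'd': 3, 'j': 8, 'q': 1, 'f': 2}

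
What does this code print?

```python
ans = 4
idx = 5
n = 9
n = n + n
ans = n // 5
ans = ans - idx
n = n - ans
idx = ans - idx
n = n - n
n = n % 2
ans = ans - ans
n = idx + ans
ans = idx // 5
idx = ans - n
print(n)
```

-7

n = 9+9 = 18
ans = 18//5 = 3
ans = 3-5 = -2
n = 18-(-2) = 20
idx = (-2)-5 = -7
n = 20-20 = 0
n = 0%2 = 0
ans = (-2)-(-2) = 0
n = (-7)+0 = -7
ans = (-7)//5 = -2
idx = (-2)-(-7) = 5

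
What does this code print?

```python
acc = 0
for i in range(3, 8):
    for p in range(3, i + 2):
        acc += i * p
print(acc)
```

540

i=3,p=3: acc = 0+9 = 9
i=3,p=4: acc = 9+12 = 21
i=4,p=3: acc = 21+12 = 33
i=4,p=4: acc = 33+16 = 49
i=4,p=5: acc = 49+20 = 69
i=5,p=3: acc = 69+15 = 84
i=5,p=4: acc = 84+20 = 104
i=5,p=5: acc = 104+25 = 129
i=5,p=6: acc = 129+30 = 159
i=6,p=3: acc = 159+18 = 177
i=6,p=4: acc = 177+24 = 201
i=6,p=5: acc = 201+30 = 231
i=6,p=6: acc = 231+36 = 267
i=6,p=7: acc = 267+42 = 309
i=7,p=3: acc = 309+21 = 330
i=7,p=4: acc = 330+28 = 358
i=7,p=5: acc = 358+35 = 393
i=7,p=6: acc = 393+42 = 435
i=7,p=7: acc = 435+49 = 484
i=7,p=8: acc = 484+56 = 540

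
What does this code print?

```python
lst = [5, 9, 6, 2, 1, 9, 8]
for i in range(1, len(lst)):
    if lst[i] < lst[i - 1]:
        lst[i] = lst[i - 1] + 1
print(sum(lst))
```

74

i=1: 9>=5, unchanged → [5, 9, 6, 2, 1, 9, 8]
i=2: 6<9, lst[2] = 9+1 = 10 → [5, 9, 10, 2, 1, 9, 8]
i=3: 2<10, lst[3] = 10+1 = 11 → [5, 9, 10, 11, 1, 9, 8]
i=4: 1<11, lst[4] = 11+1 = 12 → [5, 9, 10, 11, 12, 9, 8]
i=5: 9<12, lst[5] = 12+1 = 13 → [5, 9, 10, 11, 12, 13, 8]
i=6: 8<13, lst[6] = 13+1 = 14 → [5, 9, 10, 11, 12, 13, 14]
sum = 74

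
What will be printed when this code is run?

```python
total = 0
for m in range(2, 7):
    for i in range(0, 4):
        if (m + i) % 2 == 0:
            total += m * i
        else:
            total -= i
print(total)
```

m=2,i=0: even sum, total = 0+0 = 0
m=2,i=1: odd sum, total = 0-1 = -1
m=2,i=2: even sum, total = (-1)+4 = 3
m=2,i=3: odd sum, total = 3-3 = 0
m=3,i=0: odd sum, total = 0-0 = 0
m=3,i=1: even sum, total = 0+3 = 3
m=3,i=2: odd sum, total = 3-2 = 1
m=3,i=3: even sum, total = 1+9 = 10
m=4,i=0: even sum, total = 10+0 = 10
m=4,i=1: odd sum, total = 10-1 = 9
m=4,i=2: even sum, total = 9+8 = 17
m=4,i=3: odd sum, total = 17-3 = 14
m=5,i=0: odd sum, total = 14-0 = 14
m=5,i=1: even sum, total = 14+5 = 19
m=5,i=2: odd sum, total = 19-2 = 17
m=5,i=3: even sum, total = 17+15 = 32
m=6,i=0: even sum, total = 32+0 = 32
m=6,i=1: odd sum, total = 32-1 = 31
m=6,i=2: even sum, total = 31+12 = 43
m=6,i=3: odd sum, total = 43-3 = 40

40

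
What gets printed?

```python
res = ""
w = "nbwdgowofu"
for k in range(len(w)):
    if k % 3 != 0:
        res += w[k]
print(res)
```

k=0: skip
k=1: add 'b' → 'b'
k=2: add 'w' → 'bw'
k=3: skip
k=4: add 'g' → 'bwg'
k=5: add 'o' → 'bwgo'
k=6: skip
k=7: add 'o' → 'bwgoo'
k=8: add 'f' → 'bwgoof'
k=9: skip

bwgoof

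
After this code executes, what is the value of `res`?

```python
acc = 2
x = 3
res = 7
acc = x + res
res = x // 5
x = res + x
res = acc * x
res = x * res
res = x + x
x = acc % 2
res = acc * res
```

60

acc = 3+7 = 10
res = 3//5 = 0
x = 0+3 = 3
res = 10*3 = 30
res = 3*30 = 90
res = 3+3 = 6
x = 10%2 = 0
res = 10*6 = 60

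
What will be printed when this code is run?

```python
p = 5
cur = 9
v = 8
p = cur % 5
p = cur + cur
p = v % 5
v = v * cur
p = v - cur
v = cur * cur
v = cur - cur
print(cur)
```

9

p = 9%5 = 4
p = 9+9 = 18
p = 8%5 = 3
v = 8*9 = 72
p = 72-9 = 63
v = 9*9 = 81
v = 9-9 = 0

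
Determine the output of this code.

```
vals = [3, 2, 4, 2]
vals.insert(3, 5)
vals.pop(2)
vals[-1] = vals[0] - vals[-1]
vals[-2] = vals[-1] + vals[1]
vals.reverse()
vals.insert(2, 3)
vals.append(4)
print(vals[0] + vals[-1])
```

insert 5 at 3 → [3, 2, 4, 5, 2]
pop(2) removes 4 → [3, 2, 5, 2]
vals[-1] = vals[0]-vals[-1] = 3-2 = 1 → [3, 2, 5, 1]
vals[-2] = vals[-1]+vals[1] = 1+2 = 3 → [3, 2, 3, 1]
reverse → [1, 3, 2, 3]
insert 3 at 2 → [1, 3, 3, 2, 3]
append 4 → [1, 3, 3, 2, 3, 4]
vals[0]+vals[-1] = 1+4 = 5

5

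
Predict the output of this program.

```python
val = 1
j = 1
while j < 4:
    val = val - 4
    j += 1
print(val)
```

-11

j=1: val = 1-4 = -3
j=2: val = (-3)-4 = -7
j=3: val = (-7)-4 = -11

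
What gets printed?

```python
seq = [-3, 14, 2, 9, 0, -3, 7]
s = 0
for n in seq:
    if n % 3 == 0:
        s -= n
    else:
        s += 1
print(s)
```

0

n=-3: %3==0, s = 0-(-3) = 3
n=14: not %3==0, s = 3+1 = 4
n=2: not %3==0, s = 4+1 = 5
n=9: %3==0, s = 5-9 = -4
n=0: %3==0, s = (-4)-0 = -4
n=-3: %3==0, s = (-4)-(-3) = -1
n=7: not %3==0, s = (-1)+1 = 0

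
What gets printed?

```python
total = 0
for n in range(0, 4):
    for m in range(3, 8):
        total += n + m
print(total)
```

130

n=0,m=3: total = 0+3 = 3
n=0,m=4: total = 3+4 = 7
n=0,m=5: total = 7+5 = 12
n=0,m=6: total = 12+6 = 18
n=0,m=7: total = 18+7 = 25
n=1,m=3: total = 25+4 = 29
n=1,m=4: total = 29+5 = 34
n=1,m=5: total = 34+6 = 40
n=1,m=6: total = 40+7 = 47
n=1,m=7: total = 47+8 = 55
n=2,m=3: total = 55+5 = 60
n=2,m=4: total = 60+6 = 66
n=2,m=5: total = 66+7 = 73
n=2,m=6: total = 73+8 = 81
n=2,m=7: total = 81+9 = 90
n=3,m=3: total = 90+6 = 96
n=3,m=4: total = 96+7 = 103
n=3,m=5: total = 103+8 = 111
n=3,m=6: total = 111+9 = 120
n=3,m=7: total = 120+10 = 130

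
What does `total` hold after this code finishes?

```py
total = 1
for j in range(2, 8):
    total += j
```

28

j=2: total = 1+2 = 3
j=3: total = 3+3 = 6
j=4: total = 6+4 = 10
j=5: total = 10+5 = 15
j=6: total = 15+6 = 21
j=7: total = 21+7 = 28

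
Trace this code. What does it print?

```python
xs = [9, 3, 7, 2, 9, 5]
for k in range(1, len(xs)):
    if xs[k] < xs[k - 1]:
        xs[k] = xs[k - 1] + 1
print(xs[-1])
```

k=1: 3<9, xs[1] = 9+1 = 10 → [9, 10, 7, 2, 9, 5]
k=2: 7<10, xs[2] = 10+1 = 11 → [9, 10, 11, 2, 9, 5]
k=3: 2<11, xs[3] = 11+1 = 12 → [9, 10, 11, 12, 9, 5]
k=4: 9<12, xs[4] = 12+1 = 13 → [9, 10, 11, 12, 13, 5]
k=5: 5<13, xs[5] = 13+1 = 14 → [9, 10, 11, 12, 13, 14]

14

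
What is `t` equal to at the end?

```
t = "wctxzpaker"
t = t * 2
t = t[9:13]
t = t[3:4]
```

repeat ×2 → 'wctxzpakerwctxzpaker'
slice [9:13] → 'rwct'
slice [3:4] → 't'

't'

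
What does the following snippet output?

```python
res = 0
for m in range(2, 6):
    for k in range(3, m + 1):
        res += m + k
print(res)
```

48

m=3,k=3: res = 0+6 = 6
m=4,k=3: res = 6+7 = 13
m=4,k=4: res = 13+8 = 21
m=5,k=3: res = 21+8 = 29
m=5,k=4: res = 29+9 = 38
m=5,k=5: res = 38+10 = 48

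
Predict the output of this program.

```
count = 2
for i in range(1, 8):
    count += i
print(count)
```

i=1: count = 2+1 = 3
i=2: count = 3+2 = 5
i=3: count = 5+3 = 8
i=4: count = 8+4 = 12
i=5: count = 12+5 = 17
i=6: count = 17+6 = 23
i=7: count = 23+7 = 30

30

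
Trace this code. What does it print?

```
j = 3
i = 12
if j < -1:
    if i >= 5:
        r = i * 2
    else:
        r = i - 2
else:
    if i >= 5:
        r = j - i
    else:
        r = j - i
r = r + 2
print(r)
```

-7

j=3, i=12
j < -1 is False; i >= 5 is True
→ r = j - i = -9
r = (-9)+2 = -7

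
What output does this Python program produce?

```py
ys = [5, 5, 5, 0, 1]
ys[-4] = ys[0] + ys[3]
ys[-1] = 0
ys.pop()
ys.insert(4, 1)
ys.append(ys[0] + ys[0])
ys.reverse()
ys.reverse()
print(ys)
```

[5, 5, 5, 0, 1, 10]

ys[-4] = ys[0]+ys[3] = 5+0 = 5 → [5, 5, 5, 0, 1]
ys[-1] = 0 → [5, 5, 5, 0, 0]
pop() removes 0 → [5, 5, 5, 0]
insert 1 at 4 → [5, 5, 5, 0, 1]
append ys[0]+ys[0] = 5+5 = 10 → [5, 5, 5, 0, 1, 10]
reverse → [10, 1, 0, 5, 5, 5]
reverse → [5, 5, 5, 0, 1, 10]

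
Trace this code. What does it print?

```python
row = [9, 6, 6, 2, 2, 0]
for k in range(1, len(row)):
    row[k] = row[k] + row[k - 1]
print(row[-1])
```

25

k=1: row[1] = 6+9 = 15 → [9, 15, 6, 2, 2, 0]
k=2: row[2] = 6+15 = 21 → [9, 15, 21, 2, 2, 0]
k=3: row[3] = 2+21 = 23 → [9, 15, 21, 23, 2, 0]
k=4: row[4] = 2+23 = 25 → [9, 15, 21, 23, 25, 0]
k=5: row[5] = 0+25 = 25 → [9, 15, 21, 23, 25, 25]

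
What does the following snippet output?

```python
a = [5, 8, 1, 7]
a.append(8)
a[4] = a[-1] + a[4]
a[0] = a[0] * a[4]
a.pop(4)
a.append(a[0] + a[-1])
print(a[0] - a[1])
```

72

append 8 → [5, 8, 1, 7, 8]
a[4] = a[-1]+a[4] = 8+8 = 16 → [5, 8, 1, 7, 16]
a[0] = a[0]*a[4] = 5*16 = 80 → [80, 8, 1, 7, 16]
pop(4) removes 16 → [80, 8, 1, 7]
append a[0]+a[-1] = 80+7 = 87 → [80, 8, 1, 7, 87]
a[0]-a[1] = 80-8 = 72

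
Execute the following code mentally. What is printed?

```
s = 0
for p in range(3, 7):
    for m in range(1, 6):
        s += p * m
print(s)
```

270

p=3,m=1: s = 0+3 = 3
p=3,m=2: s = 3+6 = 9
p=3,m=3: s = 9+9 = 18
p=3,m=4: s = 18+12 = 30
p=3,m=5: s = 30+15 = 45
p=4,m=1: s = 45+4 = 49
p=4,m=2: s = 49+8 = 57
p=4,m=3: s = 57+12 = 69
p=4,m=4: s = 69+16 = 85
p=4,m=5: s = 85+20 = 105
p=5,m=1: s = 105+5 = 110
p=5,m=2: s = 110+10 = 120
p=5,m=3: s = 120+15 = 135
p=5,m=4: s = 135+20 = 155
p=5,m=5: s = 155+25 = 180
p=6,m=1: s = 180+6 = 186
p=6,m=2: s = 186+12 = 198
p=6,m=3: s = 198+18 = 216
p=6,m=4: s = 216+24 = 240
p=6,m=5: s = 240+30 = 270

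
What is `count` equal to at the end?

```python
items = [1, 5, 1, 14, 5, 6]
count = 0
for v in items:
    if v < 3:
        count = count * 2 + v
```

3

v=1: <3, count = 0*2+1 = 1
v=5: not <3
v=1: <3, count = 1*2+1 = 3
v=14: not <3
v=5: not <3
v=6: not <3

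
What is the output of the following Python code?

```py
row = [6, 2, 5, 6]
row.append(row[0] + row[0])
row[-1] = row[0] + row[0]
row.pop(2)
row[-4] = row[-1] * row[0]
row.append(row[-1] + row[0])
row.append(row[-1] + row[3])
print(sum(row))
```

272

append row[0]+row[0] = 6+6 = 12 → [6, 2, 5, 6, 12]
row[-1] = row[0]+row[0] = 6+6 = 12 → [6, 2, 5, 6, 12]
pop(2) removes 5 → [6, 2, 6, 12]
row[-4] = row[-1]*row[0] = 12*6 = 72 → [72, 2, 6, 12]
append row[-1]+row[0] = 12+72 = 84 → [72, 2, 6, 12, 84]
append row[-1]+row[3] = 84+12 = 96 → [72, 2, 6, 12, 84, 96]
sum = 272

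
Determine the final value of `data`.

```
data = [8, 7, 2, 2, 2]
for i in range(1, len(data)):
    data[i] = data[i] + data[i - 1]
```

i=1: data[1] = 7+8 = 15 → [8, 15, 2, 2, 2]
i=2: data[2] = 2+15 = 17 → [8, 15, 17, 2, 2]
i=3: data[3] = 2+17 = 19 → [8, 15, 17, 19, 2]
i=4: data[4] = 2+19 = 21 → [8, 15, 17, 19, 21]

[8, 15, 17, 19, 21]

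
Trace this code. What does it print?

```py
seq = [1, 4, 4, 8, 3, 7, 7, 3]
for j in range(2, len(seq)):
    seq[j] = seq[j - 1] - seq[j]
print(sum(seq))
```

-85

j=2: seq[2] = 4-4 = 0 → [1, 4, 0, 8, 3, 7, 7, 3]
j=3: seq[3] = 0-8 = -8 → [1, 4, 0, -8, 3, 7, 7, 3]
j=4: seq[4] = (-8)-3 = -11 → [1, 4, 0, -8, -11, 7, 7, 3]
j=5: seq[5] = (-11)-7 = -18 → [1, 4, 0, -8, -11, -18, 7, 3]
j=6: seq[6] = (-18)-7 = -25 → [1, 4, 0, -8, -11, -18, -25, 3]
j=7: seq[7] = (-25)-3 = -28 → [1, 4, 0, -8, -11, -18, -25, -28]
sum = -85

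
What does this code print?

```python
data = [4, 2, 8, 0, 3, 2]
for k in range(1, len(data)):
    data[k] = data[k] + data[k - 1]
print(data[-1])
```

k=1: data[1] = 2+4 = 6 → [4, 6, 8, 0, 3, 2]
k=2: data[2] = 8+6 = 14 → [4, 6, 14, 0, 3, 2]
k=3: data[3] = 0+14 = 14 → [4, 6, 14, 14, 3, 2]
k=4: data[4] = 3+14 = 17 → [4, 6, 14, 14, 17, 2]
k=5: data[5] = 2+17 = 19 → [4, 6, 14, 14, 17, 19]

19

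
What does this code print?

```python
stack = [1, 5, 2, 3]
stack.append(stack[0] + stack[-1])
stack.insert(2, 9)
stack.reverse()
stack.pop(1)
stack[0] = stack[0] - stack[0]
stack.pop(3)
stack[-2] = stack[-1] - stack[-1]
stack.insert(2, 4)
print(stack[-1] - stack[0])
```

1

append stack[0]+stack[-1] = 1+3 = 4 → [1, 5, 2, 3, 4]
insert 9 at 2 → [1, 5, 9, 2, 3, 4]
reverse → [4, 3, 2, 9, 5, 1]
pop(1) removes 3 → [4, 2, 9, 5, 1]
stack[0] = stack[0]-stack[0] = 4-4 = 0 → [0, 2, 9, 5, 1]
pop(3) removes 5 → [0, 2, 9, 1]
stack[-2] = stack[-1]-stack[-1] = 1-1 = 0 → [0, 2, 0, 1]
insert 4 at 2 → [0, 2, 4, 0, 1]
stack[-1]-stack[0] = 1-0 = 1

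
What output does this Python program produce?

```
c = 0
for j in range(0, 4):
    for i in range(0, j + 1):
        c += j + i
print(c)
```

j=0,i=0: c = 0+0 = 0
j=1,i=0: c = 0+1 = 1
j=1,i=1: c = 1+2 = 3
j=2,i=0: c = 3+2 = 5
j=2,i=1: c = 5+3 = 8
j=2,i=2: c = 8+4 = 12
j=3,i=0: c = 12+3 = 15
j=3,i=1: c = 15+4 = 19
j=3,i=2: c = 19+5 = 24
j=3,i=3: c = 24+6 = 30

30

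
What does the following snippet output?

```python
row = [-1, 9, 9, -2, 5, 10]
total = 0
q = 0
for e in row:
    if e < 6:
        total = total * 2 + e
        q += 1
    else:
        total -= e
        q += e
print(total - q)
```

e=-1: <6, total = 0*2+(-1) = -1; q=1
e=9: not <6, total = (-1)-9 = -10; q=10
e=9: not <6, total = (-10)-9 = -19; q=19
e=-2: <6, total = (-19)*2+(-2) = -40; q=20
e=5: <6, total = (-40)*2+5 = -75; q=21
e=10: not <6, total = (-75)-10 = -85; q=31
total-q = (-85)-31 = -116

-116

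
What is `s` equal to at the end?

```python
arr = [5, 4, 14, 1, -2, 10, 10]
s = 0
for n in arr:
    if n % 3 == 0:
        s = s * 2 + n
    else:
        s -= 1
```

n=5: not %3==0, s = 0-1 = -1
n=4: not %3==0, s = (-1)-1 = -2
n=14: not %3==0, s = (-2)-1 = -3
n=1: not %3==0, s = (-3)-1 = -4
n=-2: not %3==0, s = (-4)-1 = -5
n=10: not %3==0, s = (-5)-1 = -6
n=10: not %3==0, s = (-6)-1 = -7

-7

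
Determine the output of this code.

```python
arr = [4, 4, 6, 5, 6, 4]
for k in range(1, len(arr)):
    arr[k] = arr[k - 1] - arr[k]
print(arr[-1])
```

-21

k=1: arr[1] = 4-4 = 0 → [4, 0, 6, 5, 6, 4]
k=2: arr[2] = 0-6 = -6 → [4, 0, -6, 5, 6, 4]
k=3: arr[3] = (-6)-5 = -11 → [4, 0, -6, -11, 6, 4]
k=4: arr[4] = (-11)-6 = -17 → [4, 0, -6, -11, -17, 4]
k=5: arr[5] = (-17)-4 = -21 → [4, 0, -6, -11, -17, -21]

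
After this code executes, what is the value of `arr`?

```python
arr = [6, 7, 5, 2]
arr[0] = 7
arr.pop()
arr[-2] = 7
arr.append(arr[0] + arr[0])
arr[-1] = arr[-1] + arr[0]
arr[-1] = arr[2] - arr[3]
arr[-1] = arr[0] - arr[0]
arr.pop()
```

arr[0] = 7 → [7, 7, 5, 2]
pop() removes 2 → [7, 7, 5]
arr[-2] = 7 → [7, 7, 5]
append arr[0]+arr[0] = 7+7 = 14 → [7, 7, 5, 14]
arr[-1] = arr[-1]+arr[0] = 14+7 = 21 → [7, 7, 5, 21]
arr[-1] = arr[2]-arr[3] = 5-21 = -16 → [7, 7, 5, -16]
arr[-1] = arr[0]-arr[0] = 7-7 = 0 → [7, 7, 5, 0]
pop() removes 0 → [7, 7, 5]

[7, 7, 5]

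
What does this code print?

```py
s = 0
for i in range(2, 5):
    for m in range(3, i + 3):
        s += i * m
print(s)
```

122

i=2,m=3: s = 0+6 = 6
i=2,m=4: s = 6+8 = 14
i=3,m=3: s = 14+9 = 23
i=3,m=4: s = 23+12 = 35
i=3,m=5: s = 35+15 = 50
i=4,m=3: s = 50+12 = 62
i=4,m=4: s = 62+16 = 78
i=4,m=5: s = 78+20 = 98
i=4,m=6: s = 98+24 = 122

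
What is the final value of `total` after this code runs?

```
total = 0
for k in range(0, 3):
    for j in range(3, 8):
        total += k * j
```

75

k=0,j=3: total = 0+0 = 0
k=0,j=4: total = 0+0 = 0
k=0,j=5: total = 0+0 = 0
k=0,j=6: total = 0+0 = 0
k=0,j=7: total = 0+0 = 0
k=1,j=3: total = 0+3 = 3
k=1,j=4: total = 3+4 = 7
k=1,j=5: total = 7+5 = 12
k=1,j=6: total = 12+6 = 18
k=1,j=7: total = 18+7 = 25
k=2,j=3: total = 25+6 = 31
k=2,j=4: total = 31+8 = 39
k=2,j=5: total = 39+10 = 49
k=2,j=6: total = 49+12 = 61
k=2,j=7: total = 61+14 = 75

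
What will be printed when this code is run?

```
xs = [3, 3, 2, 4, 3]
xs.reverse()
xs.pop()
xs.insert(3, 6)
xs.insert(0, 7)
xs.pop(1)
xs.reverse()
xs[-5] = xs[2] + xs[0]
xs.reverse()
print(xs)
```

reverse → [3, 4, 2, 3, 3]
pop() removes 3 → [3, 4, 2, 3]
insert 6 at 3 → [3, 4, 2, 6, 3]
insert 7 at 0 → [7, 3, 4, 2, 6, 3]
pop(1) removes 3 → [7, 4, 2, 6, 3]
reverse → [3, 6, 2, 4, 7]
xs[-5] = xs[2]+xs[0] = 2+3 = 5 → [5, 6, 2, 4, 7]
reverse → [7, 4, 2, 6, 5]

[7, 4, 2, 6, 5]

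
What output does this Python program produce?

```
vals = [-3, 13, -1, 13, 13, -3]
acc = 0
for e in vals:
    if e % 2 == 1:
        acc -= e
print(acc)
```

-32

e=-3: odd, acc = 0-(-3) = 3
e=13: odd, acc = 3-13 = -10
e=-1: odd, acc = (-10)-(-1) = -9
e=13: odd, acc = (-9)-13 = -22
e=13: odd, acc = (-22)-13 = -35
e=-3: odd, acc = (-35)-(-3) = -32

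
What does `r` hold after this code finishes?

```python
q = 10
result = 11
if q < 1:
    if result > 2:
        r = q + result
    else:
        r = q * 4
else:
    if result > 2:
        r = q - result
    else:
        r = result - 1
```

q=10, result=11
q < 1 is False; result > 2 is True
→ r = q - result = -1

-1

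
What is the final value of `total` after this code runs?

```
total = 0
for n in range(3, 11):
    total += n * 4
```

n=3: total = 0+3*4 = 12
n=4: total = 12+4*4 = 28
n=5: total = 28+5*4 = 48
n=6: total = 48+6*4 = 72
n=7: total = 72+7*4 = 100
n=8: total = 100+8*4 = 132
n=9: total = 132+9*4 = 168
n=10: total = 168+10*4 = 208

208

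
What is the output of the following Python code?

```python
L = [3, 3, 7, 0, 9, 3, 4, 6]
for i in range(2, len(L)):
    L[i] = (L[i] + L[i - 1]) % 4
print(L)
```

[3, 3, 2, 2, 3, 2, 2, 0]

i=2: L[2] = (7+3)%4 = 2 → [3, 3, 2, 0, 9, 3, 4, 6]
i=3: L[3] = (0+2)%4 = 2 → [3, 3, 2, 2, 9, 3, 4, 6]
i=4: L[4] = (9+2)%4 = 3 → [3, 3, 2, 2, 3, 3, 4, 6]
i=5: L[5] = (3+3)%4 = 2 → [3, 3, 2, 2, 3, 2, 4, 6]
i=6: L[6] = (4+2)%4 = 2 → [3, 3, 2, 2, 3, 2, 2, 6]
i=7: L[7] = (6+2)%4 = 0 → [3, 3, 2, 2, 3, 2, 2, 0]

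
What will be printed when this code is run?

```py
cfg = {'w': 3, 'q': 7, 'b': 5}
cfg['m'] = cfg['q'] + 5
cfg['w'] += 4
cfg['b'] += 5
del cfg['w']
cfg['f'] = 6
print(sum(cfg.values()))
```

cfg['m'] = cfg['q']+5 = 12 → {'w': 3, 'q': 7, 'b': 5, 'm': 12}
cfg['w'] = 3+4 = 7 → {'w': 7, 'q': 7, 'b': 5, 'm': 12}
cfg['b'] = 5+5 = 10 → {'w': 7, 'q': 7, 'b': 10, 'm': 12}
del 'w' → {'q': 7, 'b': 10, 'm': 12}
cfg['f'] = 6 → {'q': 7, 'b': 10, 'm': 12, 'f': 6}
sum of values = 35

35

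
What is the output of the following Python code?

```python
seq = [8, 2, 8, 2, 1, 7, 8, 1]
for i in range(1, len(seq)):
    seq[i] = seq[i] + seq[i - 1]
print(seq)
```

[8, 10, 18, 20, 21, 28, 36, 37]

i=1: seq[1] = 2+8 = 10 → [8, 10, 8, 2, 1, 7, 8, 1]
i=2: seq[2] = 8+10 = 18 → [8, 10, 18, 2, 1, 7, 8, 1]
i=3: seq[3] = 2+18 = 20 → [8, 10, 18, 20, 1, 7, 8, 1]
i=4: seq[4] = 1+20 = 21 → [8, 10, 18, 20, 21, 7, 8, 1]
i=5: seq[5] = 7+21 = 28 → [8, 10, 18, 20, 21, 28, 8, 1]
i=6: seq[6] = 8+28 = 36 → [8, 10, 18, 20, 21, 28, 36, 1]
i=7: seq[7] = 1+36 = 37 → [8, 10, 18, 20, 21, 28, 36, 37]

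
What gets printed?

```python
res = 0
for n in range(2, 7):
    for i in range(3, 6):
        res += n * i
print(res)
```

n=2,i=3: res = 0+6 = 6
n=2,i=4: res = 6+8 = 14
n=2,i=5: res = 14+10 = 24
n=3,i=3: res = 24+9 = 33
n=3,i=4: res = 33+12 = 45
n=3,i=5: res = 45+15 = 60
n=4,i=3: res = 60+12 = 72
n=4,i=4: res = 72+16 = 88
n=4,i=5: res = 88+20 = 108
n=5,i=3: res = 108+15 = 123
n=5,i=4: res = 123+20 = 143
n=5,i=5: res = 143+25 = 168
n=6,i=3: res = 168+18 = 186
n=6,i=4: res = 186+24 = 210
n=6,i=5: res = 210+30 = 240

240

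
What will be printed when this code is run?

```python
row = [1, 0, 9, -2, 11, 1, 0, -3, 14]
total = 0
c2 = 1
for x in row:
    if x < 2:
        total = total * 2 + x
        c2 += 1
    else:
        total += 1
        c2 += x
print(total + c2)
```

83

x=1: <2, total = 0*2+1 = 1; c2=2
x=0: <2, total = 1*2+0 = 2; c2=3
x=9: not <2, total = 2+1 = 3; c2=12
x=-2: <2, total = 3*2+(-2) = 4; c2=13
x=11: not <2, total = 4+1 = 5; c2=24
x=1: <2, total = 5*2+1 = 11; c2=25
x=0: <2, total = 11*2+0 = 22; c2=26
x=-3: <2, total = 22*2+(-3) = 41; c2=27
x=14: not <2, total = 41+1 = 42; c2=41
total+c2 = 42+41 = 83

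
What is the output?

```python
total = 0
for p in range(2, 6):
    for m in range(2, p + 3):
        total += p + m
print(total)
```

p=2,m=2: total = 0+4 = 4
p=2,m=3: total = 4+5 = 9
p=2,m=4: total = 9+6 = 15
p=3,m=2: total = 15+5 = 20
p=3,m=3: total = 20+6 = 26
p=3,m=4: total = 26+7 = 33
p=3,m=5: total = 33+8 = 41
p=4,m=2: total = 41+6 = 47
p=4,m=3: total = 47+7 = 54
p=4,m=4: total = 54+8 = 62
p=4,m=5: total = 62+9 = 71
p=4,m=6: total = 71+10 = 81
p=5,m=2: total = 81+7 = 88
p=5,m=3: total = 88+8 = 96
p=5,m=4: total = 96+9 = 105
p=5,m=5: total = 105+10 = 115
p=5,m=6: total = 115+11 = 126
p=5,m=7: total = 126+12 = 138

138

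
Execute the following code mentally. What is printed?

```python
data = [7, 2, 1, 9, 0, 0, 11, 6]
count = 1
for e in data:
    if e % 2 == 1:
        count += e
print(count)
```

e=7: odd, count = 1+7 = 8
e=2: not odd
e=1: odd, count = 8+1 = 9
e=9: odd, count = 9+9 = 18
e=0: not odd
e=0: not odd
e=11: odd, count = 18+11 = 29
e=6: not odd

29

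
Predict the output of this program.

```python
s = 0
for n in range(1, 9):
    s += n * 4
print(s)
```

144

n=1: s = 0+1*4 = 4
n=2: s = 4+2*4 = 12
n=3: s = 12+3*4 = 24
n=4: s = 24+4*4 = 40
n=5: s = 40+5*4 = 60
n=6: s = 60+6*4 = 84
n=7: s = 84+7*4 = 112
n=8: s = 112+8*4 = 144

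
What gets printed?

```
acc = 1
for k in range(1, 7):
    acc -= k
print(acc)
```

-20

k=1: acc = 1-1 = 0
k=2: acc = 0-2 = -2
k=3: acc = (-2)-3 = -5
k=4: acc = (-5)-4 = -9
k=5: acc = (-9)-5 = -14
k=6: acc = (-14)-6 = -20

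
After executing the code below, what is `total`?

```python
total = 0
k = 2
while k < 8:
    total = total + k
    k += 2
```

k=2: total = 0+2 = 2
k=4: total = 2+4 = 6
k=6: total = 6+6 = 12

12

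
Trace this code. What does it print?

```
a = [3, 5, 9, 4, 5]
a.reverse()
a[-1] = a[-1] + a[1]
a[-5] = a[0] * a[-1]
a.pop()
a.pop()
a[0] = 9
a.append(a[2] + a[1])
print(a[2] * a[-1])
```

117

reverse → [5, 4, 9, 5, 3]
a[-1] = a[-1]+a[1] = 3+4 = 7 → [5, 4, 9, 5, 7]
a[-5] = a[0]*a[-1] = 5*7 = 35 → [35, 4, 9, 5, 7]
pop() removes 7 → [35, 4, 9, 5]
pop() removes 5 → [35, 4, 9]
a[0] = 9 → [9, 4, 9]
append a[2]+a[1] = 9+4 = 13 → [9, 4, 9, 13]
a[2]*a[-1] = 9*13 = 117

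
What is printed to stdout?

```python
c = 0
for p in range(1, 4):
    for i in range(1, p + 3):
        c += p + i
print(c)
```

57

p=1,i=1: c = 0+2 = 2
p=1,i=2: c = 2+3 = 5
p=1,i=3: c = 5+4 = 9
p=2,i=1: c = 9+3 = 12
p=2,i=2: c = 12+4 = 16
p=2,i=3: c = 16+5 = 21
p=2,i=4: c = 21+6 = 27
p=3,i=1: c = 27+4 = 31
p=3,i=2: c = 31+5 = 36
p=3,i=3: c = 36+6 = 42
p=3,i=4: c = 42+7 = 49
p=3,i=5: c = 49+8 = 57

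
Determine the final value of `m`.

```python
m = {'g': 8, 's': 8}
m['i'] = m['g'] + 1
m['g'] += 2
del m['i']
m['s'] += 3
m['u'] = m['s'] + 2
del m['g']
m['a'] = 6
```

m['i'] = m['g']+1 = 9 → {'g': 8, 's': 8, 'i': 9}
m['g'] = 8+2 = 10 → {'g': 10, 's': 8, 'i': 9}
del 'i' → {'g': 10, 's': 8}
m['s'] = 8+3 = 11 → {'g': 10, 's': 11}
m['u'] = m['s']+2 = 13 → {'g': 10, 's': 11, 'u': 13}
del 'g' → {'s': 11, 'u': 13}
m['a'] = 6 → {'s': 11, 'u': 13, 'a': 6}

{'s': 11, 'u': 13, 'a': 6}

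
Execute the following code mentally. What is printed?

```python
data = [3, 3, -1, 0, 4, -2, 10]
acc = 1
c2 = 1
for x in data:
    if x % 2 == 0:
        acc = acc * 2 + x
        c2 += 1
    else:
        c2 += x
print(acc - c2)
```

x=3: not even; c2=4
x=3: not even; c2=7
x=-1: not even; c2=6
x=0: even, acc = 1*2+0 = 2; c2=7
x=4: even, acc = 2*2+4 = 8; c2=8
x=-2: even, acc = 8*2+(-2) = 14; c2=9
x=10: even, acc = 14*2+10 = 38; c2=10
acc-c2 = 38-10 = 28

28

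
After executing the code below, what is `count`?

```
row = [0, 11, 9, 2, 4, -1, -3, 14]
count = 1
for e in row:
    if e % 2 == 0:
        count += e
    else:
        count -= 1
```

17

e=0: even, count = 1+0 = 1
e=11: not even, count = 1-1 = 0
e=9: not even, count = 0-1 = -1
e=2: even, count = (-1)+2 = 1
e=4: even, count = 1+4 = 5
e=-1: not even, count = 5-1 = 4
e=-3: not even, count = 4-1 = 3
e=14: even, count = 3+14 = 17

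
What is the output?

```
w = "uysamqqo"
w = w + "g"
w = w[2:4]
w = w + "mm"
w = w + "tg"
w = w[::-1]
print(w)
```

+ 'g' → 'uysamqqog'
slice [2:4] → 'sa'
+ 'mm' → 'samm'
+ 'tg' → 'sammtg'
reverse → 'gtmmas'

gtmmas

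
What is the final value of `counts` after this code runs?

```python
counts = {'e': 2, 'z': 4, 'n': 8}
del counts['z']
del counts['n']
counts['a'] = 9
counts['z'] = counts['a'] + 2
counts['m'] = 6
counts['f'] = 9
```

del 'z' → {'e': 2, 'n': 8}
del 'n' → {'e': 2}
counts['a'] = 9 → {'e': 2, 'a': 9}
counts['z'] = counts['a']+2 = 11 → {'e': 2, 'a': 9, 'z': 11}
counts['m'] = 6 → {'e': 2, 'a': 9, 'z': 11, 'm': 6}
counts['f'] = 9 → {'e': 2, 'a': 9, 'z': 11, 'm': 6, 'f': 9}

{'e': 2, 'a': 9, 'z': 11, 'm': 6, 'f': 9}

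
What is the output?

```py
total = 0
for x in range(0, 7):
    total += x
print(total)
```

21

x=0: total = 0+0 = 0
x=1: total = 0+1 = 1
x=2: total = 1+2 = 3
x=3: total = 3+3 = 6
x=4: total = 6+4 = 10
x=5: total = 10+5 = 15
x=6: total = 15+6 = 21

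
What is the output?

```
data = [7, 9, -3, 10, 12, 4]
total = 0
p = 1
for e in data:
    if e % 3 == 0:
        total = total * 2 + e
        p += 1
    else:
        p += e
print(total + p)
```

67

e=7: not %3==0; p=8
e=9: %3==0, total = 0*2+9 = 9; p=9
e=-3: %3==0, total = 9*2+(-3) = 15; p=10
e=10: not %3==0; p=20
e=12: %3==0, total = 15*2+12 = 42; p=21
e=4: not %3==0; p=25
total+p = 42+25 = 67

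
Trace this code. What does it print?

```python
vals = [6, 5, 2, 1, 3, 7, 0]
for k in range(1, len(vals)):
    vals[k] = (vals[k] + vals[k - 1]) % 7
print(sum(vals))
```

25

k=1: vals[1] = (5+6)%7 = 4 → [6, 4, 2, 1, 3, 7, 0]
k=2: vals[2] = (2+4)%7 = 6 → [6, 4, 6, 1, 3, 7, 0]
k=3: vals[3] = (1+6)%7 = 0 → [6, 4, 6, 0, 3, 7, 0]
k=4: vals[4] = (3+0)%7 = 3 → [6, 4, 6, 0, 3, 7, 0]
k=5: vals[5] = (7+3)%7 = 3 → [6, 4, 6, 0, 3, 3, 0]
k=6: vals[6] = (0+3)%7 = 3 → [6, 4, 6, 0, 3, 3, 3]
sum = 25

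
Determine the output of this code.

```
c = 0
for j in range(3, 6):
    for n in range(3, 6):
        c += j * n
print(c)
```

144

j=3,n=3: c = 0+9 = 9
j=3,n=4: c = 9+12 = 21
j=3,n=5: c = 21+15 = 36
j=4,n=3: c = 36+12 = 48
j=4,n=4: c = 48+16 = 64
j=4,n=5: c = 64+20 = 84
j=5,n=3: c = 84+15 = 99
j=5,n=4: c = 99+20 = 119
j=5,n=5: c = 119+25 = 144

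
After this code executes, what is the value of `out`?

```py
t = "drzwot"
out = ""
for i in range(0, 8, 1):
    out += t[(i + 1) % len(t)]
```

i=0: add t[1]='r' → 'r'
i=1: add t[2]='z' → 'rz'
i=2: add t[3]='w' → 'rzw'
i=3: add t[4]='o' → 'rzwo'
i=4: add t[5]='t' → 'rzwot'
i=5: add t[0]='d' → 'rzwotd'
i=6: add t[1]='r' → 'rzwotdr'
i=7: add t[2]='z' → 'rzwotdrz'

'rzwotdrz'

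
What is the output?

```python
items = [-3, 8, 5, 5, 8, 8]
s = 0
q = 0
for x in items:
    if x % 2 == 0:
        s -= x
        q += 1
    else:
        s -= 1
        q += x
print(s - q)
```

-37

x=-3: not even, s = 0-1 = -1; q=-3
x=8: even, s = (-1)-8 = -9; q=-2
x=5: not even, s = (-9)-1 = -10; q=3
x=5: not even, s = (-10)-1 = -11; q=8
x=8: even, s = (-11)-8 = -19; q=9
x=8: even, s = (-19)-8 = -27; q=10
s-q = (-27)-10 = -37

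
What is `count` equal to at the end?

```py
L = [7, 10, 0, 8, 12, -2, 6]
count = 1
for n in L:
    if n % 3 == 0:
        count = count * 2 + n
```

38

n=7: not %3==0
n=10: not %3==0
n=0: %3==0, count = 1*2+0 = 2
n=8: not %3==0
n=12: %3==0, count = 2*2+12 = 16
n=-2: not %3==0
n=6: %3==0, count = 16*2+6 = 38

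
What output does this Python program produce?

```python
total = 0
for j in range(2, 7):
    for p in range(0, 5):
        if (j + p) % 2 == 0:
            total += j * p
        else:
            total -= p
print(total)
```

j=2,p=0: even sum, total = 0+0 = 0
j=2,p=1: odd sum, total = 0-1 = -1
j=2,p=2: even sum, total = (-1)+4 = 3
j=2,p=3: odd sum, total = 3-3 = 0
j=2,p=4: even sum, total = 0+8 = 8
j=3,p=0: odd sum, total = 8-0 = 8
j=3,p=1: even sum, total = 8+3 = 11
j=3,p=2: odd sum, total = 11-2 = 9
j=3,p=3: even sum, total = 9+9 = 18
j=3,p=4: odd sum, total = 18-4 = 14
j=4,p=0: even sum, total = 14+0 = 14
j=4,p=1: odd sum, total = 14-1 = 13
j=4,p=2: even sum, total = 13+8 = 21
j=4,p=3: odd sum, total = 21-3 = 18
j=4,p=4: even sum, total = 18+16 = 34
j=5,p=0: odd sum, total = 34-0 = 34
j=5,p=1: even sum, total = 34+5 = 39
j=5,p=2: odd sum, total = 39-2 = 37
j=5,p=3: even sum, total = 37+15 = 52
j=5,p=4: odd sum, total = 52-4 = 48
j=6,p=0: even sum, total = 48+0 = 48
j=6,p=1: odd sum, total = 48-1 = 47
j=6,p=2: even sum, total = 47+12 = 59
j=6,p=3: odd sum, total = 59-3 = 56
j=6,p=4: even sum, total = 56+24 = 80

80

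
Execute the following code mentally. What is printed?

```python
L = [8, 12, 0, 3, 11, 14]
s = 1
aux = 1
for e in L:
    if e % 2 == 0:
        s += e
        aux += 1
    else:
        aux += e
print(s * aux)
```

e=8: even, s = 1+8 = 9; aux=2
e=12: even, s = 9+12 = 21; aux=3
e=0: even, s = 21+0 = 21; aux=4
e=3: not even; aux=7
e=11: not even; aux=18
e=14: even, s = 21+14 = 35; aux=19
s*aux = 35*19 = 665

665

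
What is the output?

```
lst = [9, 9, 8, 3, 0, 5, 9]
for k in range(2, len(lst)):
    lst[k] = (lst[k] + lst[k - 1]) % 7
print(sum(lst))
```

43

k=2: lst[2] = (8+9)%7 = 3 → [9, 9, 3, 3, 0, 5, 9]
k=3: lst[3] = (3+3)%7 = 6 → [9, 9, 3, 6, 0, 5, 9]
k=4: lst[4] = (0+6)%7 = 6 → [9, 9, 3, 6, 6, 5, 9]
k=5: lst[5] = (5+6)%7 = 4 → [9, 9, 3, 6, 6, 4, 9]
k=6: lst[6] = (9+4)%7 = 6 → [9, 9, 3, 6, 6, 4, 6]
sum = 43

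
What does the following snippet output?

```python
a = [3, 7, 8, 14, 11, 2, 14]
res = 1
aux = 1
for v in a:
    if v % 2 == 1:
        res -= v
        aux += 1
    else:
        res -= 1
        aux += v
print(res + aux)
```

18

v=3: odd, res = 1-3 = -2; aux=2
v=7: odd, res = (-2)-7 = -9; aux=3
v=8: not odd, res = (-9)-1 = -10; aux=11
v=14: not odd, res = (-10)-1 = -11; aux=25
v=11: odd, res = (-11)-11 = -22; aux=26
v=2: not odd, res = (-22)-1 = -23; aux=28
v=14: not odd, res = (-23)-1 = -24; aux=42
res+aux = (-24)+42 = 18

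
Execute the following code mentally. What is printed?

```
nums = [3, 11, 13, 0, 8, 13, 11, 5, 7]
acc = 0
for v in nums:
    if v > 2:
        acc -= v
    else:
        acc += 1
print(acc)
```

v=3: >2, acc = 0-3 = -3
v=11: >2, acc = (-3)-11 = -14
v=13: >2, acc = (-14)-13 = -27
v=0: not >2, acc = (-27)+1 = -26
v=8: >2, acc = (-26)-8 = -34
v=13: >2, acc = (-34)-13 = -47
v=11: >2, acc = (-47)-11 = -58
v=5: >2, acc = (-58)-5 = -63
v=7: >2, acc = (-63)-7 = -70

-70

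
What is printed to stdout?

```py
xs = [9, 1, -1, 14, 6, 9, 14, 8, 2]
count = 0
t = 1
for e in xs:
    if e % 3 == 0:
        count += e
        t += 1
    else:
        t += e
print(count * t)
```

e=9: %3==0, count = 0+9 = 9; t=2
e=1: not %3==0; t=3
e=-1: not %3==0; t=2
e=14: not %3==0; t=16
e=6: %3==0, count = 9+6 = 15; t=17
e=9: %3==0, count = 15+9 = 24; t=18
e=14: not %3==0; t=32
e=8: not %3==0; t=40
e=2: not %3==0; t=42
count*t = 24*42 = 1008

1008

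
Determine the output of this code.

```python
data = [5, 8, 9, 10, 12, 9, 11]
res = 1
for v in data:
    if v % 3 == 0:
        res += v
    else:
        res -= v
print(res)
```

-3

v=5: not %3==0, res = 1-5 = -4
v=8: not %3==0, res = (-4)-8 = -12
v=9: %3==0, res = (-12)+9 = -3
v=10: not %3==0, res = (-3)-10 = -13
v=12: %3==0, res = (-13)+12 = -1
v=9: %3==0, res = (-1)+9 = 8
v=11: not %3==0, res = 8-11 = -3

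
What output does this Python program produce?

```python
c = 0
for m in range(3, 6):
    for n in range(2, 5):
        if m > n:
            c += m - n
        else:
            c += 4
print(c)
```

m=3,n=2: 3>2, c = 0+1 = 1
m=3,n=3: not 3>3, c = 1+4 = 5
m=3,n=4: not 3>4, c = 5+4 = 9
m=4,n=2: 4>2, c = 9+2 = 11
m=4,n=3: 4>3, c = 11+1 = 12
m=4,n=4: not 4>4, c = 12+4 = 16
m=5,n=2: 5>2, c = 16+3 = 19
m=5,n=3: 5>3, c = 19+2 = 21
m=5,n=4: 5>4, c = 21+1 = 22

22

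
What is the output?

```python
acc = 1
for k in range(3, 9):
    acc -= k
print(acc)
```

k=3: acc = 1-3 = -2
k=4: acc = (-2)-4 = -6
k=5: acc = (-6)-5 = -11
k=6: acc = (-11)-6 = -17
k=7: acc = (-17)-7 = -24
k=8: acc = (-24)-8 = -32

-32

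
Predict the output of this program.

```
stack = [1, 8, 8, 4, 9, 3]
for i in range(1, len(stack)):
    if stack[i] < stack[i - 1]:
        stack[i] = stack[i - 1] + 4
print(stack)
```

[1, 8, 8, 12, 16, 20]

i=1: 8>=1, unchanged → [1, 8, 8, 4, 9, 3]
i=2: 8>=8, unchanged → [1, 8, 8, 4, 9, 3]
i=3: 4<8, stack[3] = 8+4 = 12 → [1, 8, 8, 12, 9, 3]
i=4: 9<12, stack[4] = 12+4 = 16 → [1, 8, 8, 12, 16, 3]
i=5: 3<16, stack[5] = 16+4 = 20 → [1, 8, 8, 12, 16, 20]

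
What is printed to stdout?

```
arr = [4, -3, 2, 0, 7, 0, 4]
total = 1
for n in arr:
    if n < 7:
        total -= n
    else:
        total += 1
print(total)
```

n=4: <7, total = 1-4 = -3
n=-3: <7, total = (-3)-(-3) = 0
n=2: <7, total = 0-2 = -2
n=0: <7, total = (-2)-0 = -2
n=7: not <7, total = (-2)+1 = -1
n=0: <7, total = (-1)-0 = -1
n=4: <7, total = (-1)-4 = -5

-5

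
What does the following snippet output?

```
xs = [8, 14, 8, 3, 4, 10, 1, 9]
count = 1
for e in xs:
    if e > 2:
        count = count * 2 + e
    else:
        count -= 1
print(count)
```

e=8: >2, count = 1*2+8 = 10
e=14: >2, count = 10*2+14 = 34
e=8: >2, count = 34*2+8 = 76
e=3: >2, count = 76*2+3 = 155
e=4: >2, count = 155*2+4 = 314
e=10: >2, count = 314*2+10 = 638
e=1: not >2, count = 638-1 = 637
e=9: >2, count = 637*2+9 = 1283

1283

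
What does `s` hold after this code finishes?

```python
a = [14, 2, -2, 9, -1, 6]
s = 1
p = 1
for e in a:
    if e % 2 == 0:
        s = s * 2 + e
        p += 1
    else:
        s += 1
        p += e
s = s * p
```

1846

e=14: even, s = 1*2+14 = 16; p=2
e=2: even, s = 16*2+2 = 34; p=3
e=-2: even, s = 34*2+(-2) = 66; p=4
e=9: not even, s = 66+1 = 67; p=13
e=-1: not even, s = 67+1 = 68; p=12
e=6: even, s = 68*2+6 = 142; p=13
s*p = 142*13 = 1846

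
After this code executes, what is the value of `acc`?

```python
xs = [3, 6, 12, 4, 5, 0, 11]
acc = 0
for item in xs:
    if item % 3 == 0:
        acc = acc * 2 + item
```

72

item=3: %3==0, acc = 0*2+3 = 3
item=6: %3==0, acc = 3*2+6 = 12
item=12: %3==0, acc = 12*2+12 = 36
item=4: not %3==0
item=5: not %3==0
item=0: %3==0, acc = 36*2+0 = 72
item=11: not %3==0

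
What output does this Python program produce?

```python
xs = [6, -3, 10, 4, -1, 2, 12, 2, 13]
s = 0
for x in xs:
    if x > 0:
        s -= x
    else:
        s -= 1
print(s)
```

x=6: >0, s = 0-6 = -6
x=-3: not >0, s = (-6)-1 = -7
x=10: >0, s = (-7)-10 = -17
x=4: >0, s = (-17)-4 = -21
x=-1: not >0, s = (-21)-1 = -22
x=2: >0, s = (-22)-2 = -24
x=12: >0, s = (-24)-12 = -36
x=2: >0, s = (-36)-2 = -38
x=13: >0, s = (-38)-13 = -51

-51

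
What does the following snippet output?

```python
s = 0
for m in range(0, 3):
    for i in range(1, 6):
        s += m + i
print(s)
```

60

m=0,i=1: s = 0+1 = 1
m=0,i=2: s = 1+2 = 3
m=0,i=3: s = 3+3 = 6
m=0,i=4: s = 6+4 = 10
m=0,i=5: s = 10+5 = 15
m=1,i=1: s = 15+2 = 17
m=1,i=2: s = 17+3 = 20
m=1,i=3: s = 20+4 = 24
m=1,i=4: s = 24+5 = 29
m=1,i=5: s = 29+6 = 35
m=2,i=1: s = 35+3 = 38
m=2,i=2: s = 38+4 = 42
m=2,i=3: s = 42+5 = 47
m=2,i=4: s = 47+6 = 53
m=2,i=5: s = 53+7 = 60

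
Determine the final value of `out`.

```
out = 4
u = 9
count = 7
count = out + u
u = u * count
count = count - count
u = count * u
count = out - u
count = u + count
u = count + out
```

4

count = 4+9 = 13
u = 9*13 = 117
count = 13-13 = 0
u = 0*117 = 0
count = 4-0 = 4
count = 0+4 = 4
u = 4+4 = 8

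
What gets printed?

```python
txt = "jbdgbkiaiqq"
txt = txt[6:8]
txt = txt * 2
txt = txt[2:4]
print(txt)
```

slice [6:8] → 'ia'
repeat ×2 → 'iaia'
slice [2:4] → 'ia'

ia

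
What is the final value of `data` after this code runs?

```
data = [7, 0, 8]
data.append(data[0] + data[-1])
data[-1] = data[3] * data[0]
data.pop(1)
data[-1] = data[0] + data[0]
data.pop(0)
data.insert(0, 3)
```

[3, 8, 14]

append data[0]+data[-1] = 7+8 = 15 → [7, 0, 8, 15]
data[-1] = data[3]*data[0] = 15*7 = 105 → [7, 0, 8, 105]
pop(1) removes 0 → [7, 8, 105]
data[-1] = data[0]+data[0] = 7+7 = 14 → [7, 8, 14]
pop(0) removes 7 → [8, 14]
insert 3 at 0 → [3, 8, 14]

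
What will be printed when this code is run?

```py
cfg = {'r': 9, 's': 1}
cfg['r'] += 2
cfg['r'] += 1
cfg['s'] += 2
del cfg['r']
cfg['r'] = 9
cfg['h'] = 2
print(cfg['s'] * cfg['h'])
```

cfg['r'] = 9+2 = 11 → {'r': 11, 's': 1}
cfg['r'] = 11+1 = 12 → {'r': 12, 's': 1}
cfg['s'] = 1+2 = 3 → {'r': 12, 's': 3}
del 'r' → {'s': 3}
cfg['r'] = 9 → {'s': 3, 'r': 9}
cfg['h'] = 2 → {'s': 3, 'r': 9, 'h': 2}
cfg['s']*cfg['h'] = 3*2 = 6

6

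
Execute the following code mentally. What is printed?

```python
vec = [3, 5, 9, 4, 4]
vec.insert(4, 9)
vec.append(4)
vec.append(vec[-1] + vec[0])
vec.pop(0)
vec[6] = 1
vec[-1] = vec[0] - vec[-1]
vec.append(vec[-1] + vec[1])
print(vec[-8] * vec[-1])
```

insert 9 at 4 → [3, 5, 9, 4, 9, 4]
append 4 → [3, 5, 9, 4, 9, 4, 4]
append vec[-1]+vec[0] = 4+3 = 7 → [3, 5, 9, 4, 9, 4, 4, 7]
pop(0) removes 3 → [5, 9, 4, 9, 4, 4, 7]
vec[6] = 1 → [5, 9, 4, 9, 4, 4, 1]
vec[-1] = vec[0]-vec[-1] = 5-1 = 4 → [5, 9, 4, 9, 4, 4, 4]
append vec[-1]+vec[1] = 4+9 = 13 → [5, 9, 4, 9, 4, 4, 4, 13]
vec[-8]*vec[-1] = 5*13 = 65

65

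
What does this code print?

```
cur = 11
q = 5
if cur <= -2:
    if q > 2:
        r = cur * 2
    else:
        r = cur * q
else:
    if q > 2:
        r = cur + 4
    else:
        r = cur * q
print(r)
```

cur=11, q=5
cur <= -2 is False; q > 2 is True
→ r = cur + 4 = 15

15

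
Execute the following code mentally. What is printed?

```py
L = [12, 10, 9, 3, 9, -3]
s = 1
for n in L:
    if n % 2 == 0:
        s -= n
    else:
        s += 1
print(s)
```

-17

n=12: even, s = 1-12 = -11
n=10: even, s = (-11)-10 = -21
n=9: not even, s = (-21)+1 = -20
n=3: not even, s = (-20)+1 = -19
n=9: not even, s = (-19)+1 = -18
n=-3: not even, s = (-18)+1 = -17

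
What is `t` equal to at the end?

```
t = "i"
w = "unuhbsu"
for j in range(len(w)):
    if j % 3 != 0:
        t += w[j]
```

'inubs'

j=0: skip
j=1: add 'n' → 'in'
j=2: add 'u' → 'inu'
j=3: skip
j=4: add 'b' → 'inub'
j=5: add 's' → 'inubs'
j=6: skip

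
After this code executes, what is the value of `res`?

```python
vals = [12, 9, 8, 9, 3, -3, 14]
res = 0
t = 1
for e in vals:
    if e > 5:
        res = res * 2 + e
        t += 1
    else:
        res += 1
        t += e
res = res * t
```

1992

e=12: >5, res = 0*2+12 = 12; t=2
e=9: >5, res = 12*2+9 = 33; t=3
e=8: >5, res = 33*2+8 = 74; t=4
e=9: >5, res = 74*2+9 = 157; t=5
e=3: not >5, res = 157+1 = 158; t=8
e=-3: not >5, res = 158+1 = 159; t=5
e=14: >5, res = 159*2+14 = 332; t=6
res*t = 332*6 = 1992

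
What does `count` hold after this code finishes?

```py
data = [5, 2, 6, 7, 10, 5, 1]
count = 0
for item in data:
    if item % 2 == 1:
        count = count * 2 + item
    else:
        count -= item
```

item=5: odd, count = 0*2+5 = 5
item=2: not odd, count = 5-2 = 3
item=6: not odd, count = 3-6 = -3
item=7: odd, count = (-3)*2+7 = 1
item=10: not odd, count = 1-10 = -9
item=5: odd, count = (-9)*2+5 = -13
item=1: odd, count = (-13)*2+1 = -25

-25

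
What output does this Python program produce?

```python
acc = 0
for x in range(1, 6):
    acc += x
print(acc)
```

x=1: acc = 0+1 = 1
x=2: acc = 1+2 = 3
x=3: acc = 3+3 = 6
x=4: acc = 6+4 = 10
x=5: acc = 10+5 = 15

15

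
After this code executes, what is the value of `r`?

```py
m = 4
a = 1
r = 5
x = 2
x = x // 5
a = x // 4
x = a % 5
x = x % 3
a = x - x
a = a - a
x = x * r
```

5

x = 2//5 = 0
a = 0//4 = 0
x = 0%5 = 0
x = 0%3 = 0
a = 0-0 = 0
a = 0-0 = 0
x = 0*5 = 0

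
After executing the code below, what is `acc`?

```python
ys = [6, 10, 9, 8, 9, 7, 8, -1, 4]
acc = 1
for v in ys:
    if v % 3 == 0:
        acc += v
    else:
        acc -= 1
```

v=6: %3==0, acc = 1+6 = 7
v=10: not %3==0, acc = 7-1 = 6
v=9: %3==0, acc = 6+9 = 15
v=8: not %3==0, acc = 15-1 = 14
v=9: %3==0, acc = 14+9 = 23
v=7: not %3==0, acc = 23-1 = 22
v=8: not %3==0, acc = 22-1 = 21
v=-1: not %3==0, acc = 21-1 = 20
v=4: not %3==0, acc = 20-1 = 19

19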